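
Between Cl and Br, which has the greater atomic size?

Br

Cl is in period 3, group 17; Br is in period 4, group 17.
Moving right in a period, electrons are added to the same shell under a stronger nuclear pull, so atoms get smaller; moving down, a new shell is opened and atoms get larger.
All are in group 17, so atomic radius increases down the group.
So Br has the greater atomic size (Br > Cl).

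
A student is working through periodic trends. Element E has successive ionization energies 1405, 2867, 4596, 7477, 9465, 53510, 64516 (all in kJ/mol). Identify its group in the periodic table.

Group 15

Look for the largest jump between consecutive ionization energies: IE6/IE5 ≈ 5.7, far larger than any earlier ratio.
That jump marks the point where a core electron is being removed. So the atom has 5 valence electrons.
A main-group element with 5 valence electrons is in group 15.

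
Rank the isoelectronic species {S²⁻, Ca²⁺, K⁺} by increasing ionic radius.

Ca²⁺ < K⁺ < S²⁻

All of these have 18 electrons, so size is governed by nuclear charge alone: the more protons, the stronger the pull on the same electron cloud, and the smaller the ion.
Nuclear charges: Ca²⁺ (Z=20), K⁺ (Z=19), S²⁻ (Z=16).
Smallest to largest: Ca²⁺ < K⁺ < S²⁻.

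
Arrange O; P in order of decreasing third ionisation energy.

O, P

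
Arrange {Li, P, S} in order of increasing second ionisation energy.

P, S, Li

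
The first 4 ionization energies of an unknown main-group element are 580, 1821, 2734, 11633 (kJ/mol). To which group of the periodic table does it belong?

Look for the largest jump between consecutive ionization energies: IE4/IE3 ≈ 4.3, far larger than any earlier ratio.
That jump marks the point where a core electron is being removed. So the atom has 3 valence electrons.
A main-group element with 3 valence electrons is in group 13.

Group 13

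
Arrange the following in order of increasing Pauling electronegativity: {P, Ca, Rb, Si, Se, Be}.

Rb < Ca < Be < Si < P < Se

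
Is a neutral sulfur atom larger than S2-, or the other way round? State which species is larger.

Forming S2- adds 2 electrons to S. More electron–electron repulsion in the same shell, with unchanged nuclear charge, lets the cloud expand.
An anion is larger than its parent atom: S2- > S.

S2-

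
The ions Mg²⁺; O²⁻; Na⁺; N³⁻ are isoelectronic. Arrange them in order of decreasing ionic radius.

All of these have 10 electrons, so size is governed by nuclear charge alone: the more protons, the stronger the pull on the same electron cloud, and the smaller the ion.
Nuclear charges: Mg²⁺ (Z=12), Na⁺ (Z=11), O²⁻ (Z=8), N³⁻ (Z=7).
Largest to smallest: N³⁻ > O²⁻ > Na⁺ > Mg²⁺.

N³⁻ > O²⁻ > Na⁺ > Mg²⁺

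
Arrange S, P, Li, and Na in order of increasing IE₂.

P < S < Na < Li

After 1 electron has been removed, what remains? S⁺ still has 5 valence electrons; P⁺ still has 4 valence electrons; Li⁺ is the bare [He] core; Na⁺ is the bare [Ne] core.
Core electrons are held far more tightly than valence electrons, so Na and Li top the IE_2 order.
Valence configurations: S⁺ [Ne]3s²3p³, P⁺ [Ne]3s²3p².
Tabulated IE_2 (kJ/mol): S 2252, P 1907, Li 7298, Na 4562.
Hence IE_2: P < S < Na < Li.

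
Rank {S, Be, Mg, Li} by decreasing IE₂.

After 1 electron has been removed, what remains? S⁺ still has 5 valence electrons; Be⁺ still has 1 valence electron; Mg⁺ still has 1 valence electron; Li⁺ is the bare [He] core.
Pulling an electron out of a noble-gas core costs far more than removing a remaining valence electron, so Li sits at the high end of IE_2.
Valence configurations: S⁺ [Ne]3s²3p³, Be⁺ [He]2s¹, Mg⁺ [Ne]3s¹.
Approximate IE_2 values (kJ/mol): S 2252, Be 1757, Mg 1451, Li 7298.
Putting it together, IE_2: Mg < Be < S < Li.

Li > S > Be > Mg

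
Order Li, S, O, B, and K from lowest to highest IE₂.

S < B < K < O < Li

IE_2 is the cost of taking one more electron from the +1 cation: Li⁺ is the bare [He] core; S⁺ still has 5 valence electrons; O⁺ still has 5 valence electrons; B⁺ still has 2 valence electrons; K⁺ is the bare [Ar] core.
Usually core removal costs more than valence removal, but here the competition is close: a tightly held n=2 valence electron can cost more to remove than an n=3 core electron, so the actual values have to decide it.
Valence configurations: S⁺ [Ne]3s²3p³, O⁺ [He]2s²2p³, B⁺ [He]2s².
Tabulated IE_2 (kJ/mol): Li 7298, S 2252, O 3388, B 2427, K 3052.
Putting it together, IE_2: S < B < K < O < Li.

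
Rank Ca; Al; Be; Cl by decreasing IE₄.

After 3 electrons have been removed, what remains? Ca³⁺ is already 1 electron into the core; Al³⁺ is the bare [Ne] core; Be³⁺ is already 1 electron into the core; Cl³⁺ still has 4 valence electrons.
Core electrons are held far more tightly than valence electrons, so Ca, Al and Be top the IE_4 order.
The numbers (kJ/mol): Ca 6491, Al 11577, Be 21007, Cl 5159.
Overall IE_4 order: Cl < Ca < Al < Be.

Be, Al, Ca, Cl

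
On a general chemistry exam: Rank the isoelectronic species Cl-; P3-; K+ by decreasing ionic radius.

P3- > Cl- > K+

All of these have 18 electrons, so size is governed by nuclear charge alone: the more protons, the stronger the pull on the same electron cloud, and the smaller the ion.
Nuclear charges: K+ (Z=19), Cl- (Z=17), P3- (Z=15).
Largest to smallest: P3- > Cl- > K+.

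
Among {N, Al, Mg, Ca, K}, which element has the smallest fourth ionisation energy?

K

After 3 electrons have been removed, what remains? N³⁺ still has 2 valence electrons; Al³⁺ is the bare [Ne] core; Mg³⁺ is already 1 electron into the core; Ca³⁺ is already 1 electron into the core; K³⁺ is already 2 electrons into the core.
Usually core removal costs more than valence removal, but here the competition is close: a tightly held n=2 valence electron can cost more to remove than an n=3 core electron, so the actual values have to decide it.
The numbers (kJ/mol): N 7475, Al 11577, Mg 10543, Ca 6491, K 5877.
Putting it together, IE_4: K < Ca < N < Mg < Al.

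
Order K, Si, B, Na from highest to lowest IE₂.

Na > K > B > Si

Consider each +1 ion: K⁺ is the bare [Ar] core; Si⁺ still has 3 valence electrons; B⁺ still has 2 valence electrons; Na⁺ is the bare [Ne] core.
Breaking into a closed-shell core is much more expensive than removing a leftover valence electron — K and Na have the largest IE_2 here.
Valence configurations: Si⁺ [Ne]3s²3p¹, B⁺ [He]2s².
Approximate IE_2 values (kJ/mol): K 3052, Si 1577, B 2427, Na 4562.
Putting it together, IE_2: Si < B < K < Na.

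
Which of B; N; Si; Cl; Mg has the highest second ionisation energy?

IE_2 is the cost of taking one more electron from the +1 cation: B⁺ still has 2 valence electrons; N⁺ still has 4 valence electrons; Si⁺ still has 3 valence electrons; Cl⁺ still has 6 valence electrons; Mg⁺ still has 1 valence electron.
All are still removing valence electrons, so compare the +1 ions as you would atoms: IE_2 generally rises across a period (higher Z_eff) and falls down a group (larger shell), subject to the usual subshell exceptions.
Valence configurations: B⁺ [He]2s², N⁺ [He]2s²2p², Si⁺ [Ne]3s²3p¹, Cl⁺ [Ne]3s²3p⁴, Mg⁺ [Ne]3s¹.
Approximate IE_2 values (kJ/mol): B 2427, N 2856, Si 1577, Cl 2298, Mg 1451.
Putting it together, IE_2: Mg < Si < Cl < B < N.

N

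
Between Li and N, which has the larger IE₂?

Li

Consider each +1 ion: Li⁺ is the bare [He] core; N⁺ still has 4 valence electrons.
Core electrons are held far more tightly than valence electrons, so Li tops the IE_2 order.
Tabulated IE_2 (kJ/mol): Li 7298, N 2856.
So the second ionization energies run N < Li.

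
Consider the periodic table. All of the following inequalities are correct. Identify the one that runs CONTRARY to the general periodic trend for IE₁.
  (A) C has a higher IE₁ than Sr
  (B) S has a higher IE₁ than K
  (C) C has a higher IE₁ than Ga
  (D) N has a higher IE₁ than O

The general trend: IE₁ increases across a period and decreases down a group.
(A) C (period 2, group 14) vs Sr (period 5, group 2): the stated order agrees with the simple trend.
(B) S (period 3, group 16) vs K (period 4, group 1): the stated order agrees with the simple trend.
(C) C (period 2, group 14) vs Ga (period 4, group 13): the stated order agrees with the simple trend.
(D) N (period 2, group 15) vs O (period 2, group 16): the stated order contradicts the simple trend.
The exception is (D): pairing an electron in O's 2p⁴ costs repulsion energy, so O ionizes more easily than half-filled N (2p³).

(D)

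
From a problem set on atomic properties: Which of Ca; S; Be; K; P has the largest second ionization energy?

The second ionization energy removes an electron from the +1 ion. For each element: Ca⁺ still has 1 valence electron; S⁺ still has 5 valence electrons; Be⁺ still has 1 valence electron; K⁺ is the bare [Ar] core; P⁺ still has 4 valence electrons.
Core electrons are held far more tightly than valence electrons, so K tops the IE_2 order.
Valence configurations: Ca⁺ [Ar]4s¹, S⁺ [Ne]3s²3p³, Be⁺ [He]2s¹, P⁺ [Ne]3s²3p².
Approximate IE_2 values (kJ/mol): Ca 1145, S 2252, Be 1757, K 3052, P 1907.
Hence IE_2: Ca < Be < P < S < K.

K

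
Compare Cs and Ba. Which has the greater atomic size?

Cs

Across a period the added protons contract the valence shell; down a group each new principal shell makes the atom larger.
All lie in period 6, so atomic radius increases right to left.
So Cs has the greater atomic size (Cs > Ba).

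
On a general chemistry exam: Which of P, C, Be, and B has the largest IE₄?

B

After 3 electrons have been removed, what remains? P³⁺ still has 2 valence electrons; C³⁺ still has 1 valence electron; Be³⁺ is already 1 electron into the core; B³⁺ is the bare [He] core.
Pulling an electron out of a noble-gas core costs far more than removing a remaining valence electron, so Be and B sit at the high end of IE_4.
Valence configurations: P³⁺ [Ne]3s², C³⁺ [He]2s¹.
Tabulated IE_4 (kJ/mol): P 4964, C 6223, Be 21007, B 25026.
Hence IE_4: P < C < Be < B.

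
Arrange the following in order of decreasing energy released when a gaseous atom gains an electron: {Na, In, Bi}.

Electron affinity generally becomes more exothermic across a period toward the halogens and less exothermic down a group.
Neither a single period nor a single group — weigh both effects.
Na > In: period and group pull opposite ways; the down-group shift dominates (53 vs 29 kJ/mol).
Bi > Na: the two effects oppose for this pair; the across-period effect wins (91 vs 53 kJ/mol).
Tabulated electron affinity (kJ/mol): Na 53, In 29, Bi 91.
So from highest to lowest: Bi > Na > In.

Bi > Na > In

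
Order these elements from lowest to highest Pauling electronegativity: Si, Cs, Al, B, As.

Cs, Al, Si, B, As

B is in period 2, group 13; Al is in period 3, group 13; Si is in period 3, group 14; As is in period 4, group 15; Cs is in period 6, group 1.
Atoms toward the upper right of the periodic table pull bonding electrons most strongly.
Here both period and group differ, so the two effects have to be weighed against each other.
Al > Cs: both effects reinforce here, so Al is clearly the higher of the two.
Si > Al: Si lies to the right of Al in period 3, so the across-period effect alone puts Si higher.
B > Si: the two effects oppose for this pair; the down-group effect wins (2.04 vs 1.90).
As > B: period and group pull opposite ways; the across-period shift dominates (2.18 vs 2.04).
Approximate values (Pauling): B 2.04, Al 1.61, Si 1.90, As 2.18, Cs 0.79.
So from lowest to highest: Cs < Al < Si < B < As.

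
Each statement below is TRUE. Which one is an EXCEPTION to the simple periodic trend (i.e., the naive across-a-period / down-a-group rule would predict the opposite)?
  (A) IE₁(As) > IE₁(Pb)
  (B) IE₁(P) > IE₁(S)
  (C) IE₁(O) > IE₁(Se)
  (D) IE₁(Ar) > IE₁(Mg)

The general trend: first ionisation energy increases across a period and decreases down a group.
(A) As (period 4, group 15) vs Pb (period 6, group 14): the stated order agrees with the simple trend.
(B) P (period 3, group 15) vs S (period 3, group 16): the stated order contradicts the simple trend.
(C) O (period 2, group 16) vs Se (period 4, group 16): the stated order agrees with the simple trend.
(D) Ar (period 3, group 18) vs Mg (period 3, group 2): the stated order agrees with the simple trend.
The exception is (B): S (3p⁴) ionizes more easily than half-filled P (3p³) because the paired 3p electron in S is pushed out by e⁻–e⁻ repulsion.

(B)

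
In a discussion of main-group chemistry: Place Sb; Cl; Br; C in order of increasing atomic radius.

C is in period 2, group 14; Cl is in period 3, group 17; Br is in period 4, group 17; Sb is in period 5, group 15.
Moving right in a period, electrons are added to the same shell under a stronger nuclear pull, so atoms get smaller; moving down, a new shell is opened and atoms get larger.
These span different periods and groups, so the two trends combine.
Cl > C: period and group pull opposite ways; the down-group shift dominates (99 vs 75 pm).
Br > Cl: they share group 17; the group trend gives Br the larger value.
Sb > Br: relative to Br, both the across-period and down-group shifts push Sb's atomic radius up.
Tabulated atomic radius (pm): C 75, Cl 99, Br 114, Sb 140.
So from smallest to largest: C < Cl < Br < Sb.

C, Cl, Br, Sb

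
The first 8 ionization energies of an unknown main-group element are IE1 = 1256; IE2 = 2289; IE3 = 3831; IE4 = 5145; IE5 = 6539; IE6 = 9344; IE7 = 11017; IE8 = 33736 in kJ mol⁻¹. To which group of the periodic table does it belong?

Look for the largest jump between consecutive ionization energies: IE8/IE7 ≈ 3.1, far larger than any earlier ratio.
That jump marks the point where a core electron is being removed. So the atom has 7 valence electrons.
A main-group element with 7 valence electrons is in group 17.

Group 17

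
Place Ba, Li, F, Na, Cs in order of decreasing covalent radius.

Radius decreases left→right (rising Z_eff, same n) and increases top→bottom (higher n).
These span different periods and groups, so the two trends combine.
Li > F: both are in period 2; the period trend gives Li the larger value.
Na > Li: they share group 1; the group trend gives Na the larger value.
Ba > Na: the two effects oppose for this pair; the down-group effect wins (196 vs 155 pm).
Cs > Ba: Cs lies to the left of Ba in period 6, so the across-period effect alone puts Cs larger.
Approximate values (pm): Li 133, F 64, Na 155, Cs 232, Ba 196.
So from largest to smallest: Cs > Ba > Na > Li > F.

Cs, Ba, Na, Li, F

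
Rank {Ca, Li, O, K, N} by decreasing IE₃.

Li > O > Ca > N > K

IE_3 is the cost of taking one more electron from the +2 cation: Ca²⁺ is the bare [Ar] core; Li²⁺ is already 1 electron into the core; O²⁺ still has 4 valence electrons; K²⁺ is already 1 electron into the core; N²⁺ still has 3 valence electrons.
Usually core removal costs more than valence removal, but here the competition is close: a tightly held n=2 valence electron can cost more to remove than an n=3 core electron, so the actual values have to decide it.
Valence configurations: O²⁺ [He]2s²2p², N²⁺ [He]2s²2p¹.
Approximate IE_3 values (kJ/mol): Ca 4912, Li 11815, O 5300, K 4420, N 4578.
So the third ionization energies run K < N < Ca < O < Li.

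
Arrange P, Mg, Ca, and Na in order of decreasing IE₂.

The second ionization energy removes an electron from the +1 ion. For each element: P⁺ still has 4 valence electrons; Mg⁺ still has 1 valence electron; Ca⁺ still has 1 valence electron; Na⁺ is the bare [Ne] core.
Core electrons are held far more tightly than valence electrons, so Na tops the IE_2 order.
Valence configurations: P⁺ [Ne]3s²3p², Mg⁺ [Ne]3s¹, Ca⁺ [Ar]4s¹.
The numbers (kJ/mol): P 1907, Mg 1451, Ca 1145, Na 4562.
Hence IE_2: Ca < Mg < P < Na.

Na, P, Mg, Ca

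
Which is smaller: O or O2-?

O

Forming O2- adds 2 electrons to O. More electron–electron repulsion in the same shell, with unchanged nuclear charge, lets the cloud expand.
An anion is larger than its parent atom: O2- > O.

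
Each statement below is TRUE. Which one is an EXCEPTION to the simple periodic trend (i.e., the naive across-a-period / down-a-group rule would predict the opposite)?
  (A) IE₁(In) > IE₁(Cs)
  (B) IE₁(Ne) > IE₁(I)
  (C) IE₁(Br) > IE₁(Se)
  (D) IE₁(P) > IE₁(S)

(D)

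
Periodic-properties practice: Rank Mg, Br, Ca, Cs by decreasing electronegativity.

Br > Mg > Ca > Cs

Mg is in period 3, group 2; Ca is in period 4, group 2; Br is in period 4, group 17; Cs is in period 6, group 1.
Electronegativity increases across a period and decreases down a group, tracking effective nuclear charge and atomic size.
Neither a single period nor a single group — weigh both effects.
Ca > Cs: both effects reinforce here, so Ca is clearly the higher of the two.
Mg > Ca: they share group 2; the group trend gives Mg the larger value.
Br > Mg: period and group pull opposite ways; the across-period shift dominates (2.96 vs 1.31).
Approximate values (Pauling): Mg 1.31, Ca 1.00, Br 2.96, Cs 0.79.
So from highest to lowest: Br > Mg > Ca > Cs.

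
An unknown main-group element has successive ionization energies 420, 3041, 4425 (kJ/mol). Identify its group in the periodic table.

Group 1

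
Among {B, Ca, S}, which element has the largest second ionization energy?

B

Consider each +1 ion: B⁺ still has 2 valence electrons; Ca⁺ still has 1 valence electron; S⁺ still has 5 valence electrons.
All are still removing valence electrons, so compare the +1 ions as you would atoms: IE_2 generally rises across a period (higher Z_eff) and falls down a group (larger shell), subject to the usual subshell exceptions.
Valence configurations: B⁺ [He]2s², Ca⁺ [Ar]4s¹, S⁺ [Ne]3s²3p³.
Tabulated IE_2 (kJ/mol): B 2427, Ca 1145, S 2252.
So the second ionization energies run Ca < S < B.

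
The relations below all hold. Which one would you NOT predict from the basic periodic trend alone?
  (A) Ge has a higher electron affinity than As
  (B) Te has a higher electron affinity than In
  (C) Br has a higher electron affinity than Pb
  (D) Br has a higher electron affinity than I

The general trend: electron affinity increases across a period and decreases down a group.
(A) Ge (period 4, group 14) vs As (period 4, group 15): the stated order contradicts the simple trend.
(B) Te (period 5, group 16) vs In (period 5, group 13): the stated order agrees with the simple trend.
(C) Br (period 4, group 17) vs Pb (period 6, group 14): the stated order agrees with the simple trend.
(D) Br (period 4, group 17) vs I (period 5, group 17): the stated order agrees with the simple trend.
The exception is (A): adding an electron to As's half-filled 4p³ is unfavourable, so Ge (4p²) has the more exothermic EA.

(A)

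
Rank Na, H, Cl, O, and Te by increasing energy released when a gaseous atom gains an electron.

H is in period 1, group 1; O is in period 2, group 16; Na is in period 3, group 1; Cl is in period 3, group 17; Te is in period 5, group 16.
Electron affinity generally becomes more exothermic across a period toward the halogens and less exothermic down a group.
Here both period and group differ, so the two effects have to be weighed against each other.
H > Na: they share group 1; the group trend gives H the larger value.
O > H: period and group pull opposite ways; the across-period shift dominates (141 vs 73 kJ/mol).
Te > O: this pair runs against the simple trend — see the exception note.
Cl > Te: relative to Te, both the across-period and down-group shifts push Cl's electron affinity up.
Note the exception: Te has a higher electron affinity than O, contrary to the simple trend — O's compact 2p subshell gives strong electron–electron repulsion on the added electron.
For reference (kJ/mol): H 73, O 141, Na 53, Cl 349, Te 190.
So from lowest to highest: Na < H < O < Te < Cl.

Na < H < O < Te < Cl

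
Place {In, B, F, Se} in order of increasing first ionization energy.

Removing the outermost electron gets harder across a period and easier down a group.
Here both period and group differ, so the two effects have to be weighed against each other.
B > In: B sits above In in group 13, so the down-group effect alone puts B higher.
Se > B: period and group pull opposite ways; the across-period shift dominates (941 vs 801 kJ/mol).
F > Se: relative to Se, both the across-period and down-group shifts push F's first ionization energy up.
Approximate values (kJ/mol): B 801, F 1681, Se 941, In 558.
So from lowest to highest: In < B < Se < F.

In < B < Se < F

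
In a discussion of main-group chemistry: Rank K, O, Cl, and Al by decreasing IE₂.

O > K > Cl > Al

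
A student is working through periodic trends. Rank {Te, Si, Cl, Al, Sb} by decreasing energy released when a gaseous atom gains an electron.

Cl, Te, Si, Sb, Al

Al is in period 3, group 13; Si is in period 3, group 14; Cl is in period 3, group 17; Sb is in period 5, group 15; Te is in period 5, group 16.
Electron affinity generally becomes more exothermic across a period toward the halogens and less exothermic down a group.
Neither a single period nor a single group — weigh both effects.
Sb > Al: period and group pull opposite ways; the across-period shift dominates (103 vs 42 kJ/mol).
Si > Sb: the two effects oppose for this pair; the down-group effect wins (134 vs 103 kJ/mol).
Te > Si: period and group pull opposite ways; the across-period shift dominates (190 vs 134 kJ/mol).
Cl > Te: relative to Te, both the across-period and down-group shifts push Cl's electron affinity up.
Tabulated electron affinity (kJ/mol): Al 42, Si 134, Cl 349, Sb 103, Te 190.
So from highest to lowest: Cl > Te > Si > Sb > Al.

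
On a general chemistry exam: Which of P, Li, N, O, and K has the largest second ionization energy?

Li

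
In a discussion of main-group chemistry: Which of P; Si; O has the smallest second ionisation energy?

Si

After 1 electron has been removed, what remains? P⁺ still has 4 valence electrons; Si⁺ still has 3 valence electrons; O⁺ still has 5 valence electrons.
All are still removing valence electrons, so compare the +1 ions as you would atoms: IE_2 generally rises across a period (higher Z_eff) and falls down a group (larger shell), subject to the usual subshell exceptions.
Valence configurations: P⁺ [Ne]3s²3p², Si⁺ [Ne]3s²3p¹, O⁺ [He]2s²2p³.
The numbers (kJ/mol): P 1907, Si 1577, O 3388.
Hence IE_2: Si < P < O.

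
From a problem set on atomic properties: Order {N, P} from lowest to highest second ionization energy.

The second ionization energy removes an electron from the +1 ion. For each element: N⁺ still has 4 valence electrons; P⁺ still has 4 valence electrons.
All are still removing valence electrons, so compare the +1 ions as you would atoms: IE_2 generally rises across a period (higher Z_eff) and falls down a group (larger shell), subject to the usual subshell exceptions.
Valence configurations: N⁺ [He]2s²2p², P⁺ [Ne]3s²3p².
Approximate IE_2 values (kJ/mol): N 2856, P 1907.
Putting it together, IE_2: P < N.

P < N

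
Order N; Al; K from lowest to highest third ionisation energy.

Consider each +2 ion: N²⁺ still has 3 valence electrons; Al²⁺ still has 1 valence electron; K²⁺ is already 1 electron into the core.
Usually core removal costs more than valence removal, but here the competition is close: a tightly held n=2 valence electron can cost more to remove than an n=3 core electron, so the actual values have to decide it.
Valence configurations: N²⁺ [He]2s²2p¹, Al²⁺ [Ne]3s¹.
The numbers (kJ/mol): N 4578, Al 2745, K 4420.
So the third ionization energies run Al < K < N.

Al, K, N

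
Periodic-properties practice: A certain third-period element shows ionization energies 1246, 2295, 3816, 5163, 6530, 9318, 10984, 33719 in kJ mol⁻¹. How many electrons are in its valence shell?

7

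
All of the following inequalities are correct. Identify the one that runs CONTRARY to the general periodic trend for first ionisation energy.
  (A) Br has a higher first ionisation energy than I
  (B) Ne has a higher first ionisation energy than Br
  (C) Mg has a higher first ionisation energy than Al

(C)

The general trend: first ionisation energy increases across a period and decreases down a group.
(A) Br (period 4, group 17) vs I (period 5, group 17): the stated order agrees with the simple trend.
(B) Ne (period 2, group 18) vs Br (period 4, group 17): the stated order agrees with the simple trend.
(C) Mg (period 3, group 2) vs Al (period 3, group 13): the stated order contradicts the simple trend.
The exception is (C): Al's single 3p electron is easier to remove than one from Mg's filled 3s².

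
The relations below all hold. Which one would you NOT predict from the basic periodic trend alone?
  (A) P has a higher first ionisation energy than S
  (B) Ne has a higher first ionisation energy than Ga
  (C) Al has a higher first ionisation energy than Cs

(A)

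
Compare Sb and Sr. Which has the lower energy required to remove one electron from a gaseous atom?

Sr

Across a period the outer electron is held more tightly (higher IE₁); down a group it sits in a higher shell, more shielded, and comes off more easily.
All lie in period 5, so first ionization energy increases left to right.
So Sr has the lower energy required to remove one electron from a gaseous atom (Sr < Sb).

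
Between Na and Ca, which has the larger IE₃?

After 2 electrons have been removed, what remains? Na²⁺ is already 1 electron into the core; Ca²⁺ is the bare [Ar] core.
All of these are removing an electron from a noble-gas core or deeper; the smaller core (lower principal quantum number) is held far more tightly, and within a period the higher nuclear charge binds the same core more tightly.
Tabulated IE_3 (kJ/mol): Na 6910, Ca 4912.
So the third ionization energies run Ca < Na.

Na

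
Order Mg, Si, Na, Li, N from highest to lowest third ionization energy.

Li > Mg > Na > N > Si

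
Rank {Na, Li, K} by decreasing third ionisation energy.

Li > Na > K

Consider each +2 ion: Na²⁺ is already 1 electron into the core; Li²⁺ is already 1 electron into the core; K²⁺ is already 1 electron into the core.
All of these are removing an electron from a noble-gas core or deeper; the smaller core (lower principal quantum number) is held far more tightly, and within a period the higher nuclear charge binds the same core more tightly.
The numbers (kJ/mol): Na 6910, Li 11815, K 4420.
Putting it together, IE_3: K < Na < Li.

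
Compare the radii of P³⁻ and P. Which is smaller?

P

Forming P³⁻ adds 3 electrons to P. More electron–electron repulsion in the same shell, with unchanged nuclear charge, lets the cloud expand.
An anion is larger than its parent atom: P³⁻ > P.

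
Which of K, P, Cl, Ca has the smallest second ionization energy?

The second ionization energy removes an electron from the +1 ion. For each element: K⁺ is the bare [Ar] core; P⁺ still has 4 valence electrons; Cl⁺ still has 6 valence electrons; Ca⁺ still has 1 valence electron.
Pulling an electron out of a noble-gas core costs far more than removing a remaining valence electron, so K sits at the high end of IE_2.
Valence configurations: P⁺ [Ne]3s²3p², Cl⁺ [Ne]3s²3p⁴, Ca⁺ [Ar]4s¹.
Approximate IE_2 values (kJ/mol): K 3052, P 1907, Cl 2298, Ca 1145.
So the second ionization energies run Ca < P < Cl < K.

Ca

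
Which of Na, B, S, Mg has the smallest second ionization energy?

The second ionization energy removes an electron from the +1 ion. For each element: Na⁺ is the bare [Ne] core; B⁺ still has 2 valence electrons; S⁺ still has 5 valence electrons; Mg⁺ still has 1 valence electron.
Pulling an electron out of a noble-gas core costs far more than removing a remaining valence electron, so Na sits at the high end of IE_2.
Valence configurations: B⁺ [He]2s², S⁺ [Ne]3s²3p³, Mg⁺ [Ne]3s¹.
Tabulated IE_2 (kJ/mol): Na 4562, B 2427, S 2252, Mg 1451.
So the second ionization energies run Mg < S < B < Na.

Mg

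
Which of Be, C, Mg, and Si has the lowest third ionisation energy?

Si

Consider each +2 ion: Be²⁺ is the bare [He] core; C²⁺ still has 2 valence electrons; Mg²⁺ is the bare [Ne] core; Si²⁺ still has 2 valence electrons.
Core electrons are held far more tightly than valence electrons, so Mg and Be top the IE_3 order.
Valence configurations: C²⁺ [He]2s², Si²⁺ [Ne]3s².
The numbers (kJ/mol): Be 14849, C 4620, Mg 7733, Si 3232.
Overall IE_3 order: Si < C < Mg < Be.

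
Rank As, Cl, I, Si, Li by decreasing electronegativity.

Cl > I > As > Si > Li

Li is in period 2, group 1; Si is in period 3, group 14; Cl is in period 3, group 17; As is in period 4, group 15; I is in period 5, group 17.
Electronegativity increases across a period and decreases down a group, tracking effective nuclear charge and atomic size.
These span different periods and groups, so the two trends combine.
Si > Li: period and group pull opposite ways; the across-period shift dominates (1.90 vs 0.98).
As > Si: the two effects oppose for this pair; the across-period effect wins (2.18 vs 1.90).
I > As: the two effects oppose for this pair; the across-period effect wins (2.66 vs 2.18).
Cl > I: they share group 17; the group trend gives Cl the larger value.
For reference (Pauling): Li 0.98, Si 1.90, Cl 3.16, As 2.18, I 2.66.
So from highest to lowest: Cl > I > As > Si > Li.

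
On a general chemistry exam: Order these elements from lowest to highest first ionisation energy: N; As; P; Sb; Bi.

N is in period 2, group 15; P is in period 3, group 15; As is in period 4, group 15; Sb is in period 5, group 15; Bi is in period 6, group 15.
First ionization energy rises across a period (greater Z_eff holds electrons more tightly) and falls down a group (valence electrons are farther from the nucleus).
All are in group 15, so first ionization energy increases up the group.
So from lowest to highest: Bi < Sb < As < P < N.

Bi < Sb < As < P < N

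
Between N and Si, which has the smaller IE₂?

Si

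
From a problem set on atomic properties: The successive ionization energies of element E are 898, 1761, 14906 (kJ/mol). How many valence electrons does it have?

2

Look for the largest jump between consecutive ionization energies: IE3/IE2 ≈ 8.5, far larger than any earlier ratio.
That jump marks the point where a core electron is being removed. So the atom has 2 valence electrons.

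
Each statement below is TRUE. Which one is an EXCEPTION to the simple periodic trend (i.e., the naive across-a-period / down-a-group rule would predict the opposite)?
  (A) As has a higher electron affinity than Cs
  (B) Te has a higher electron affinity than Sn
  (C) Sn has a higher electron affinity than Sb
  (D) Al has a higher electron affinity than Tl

The general trend: electron affinity increases across a period and decreases down a group.
(A) As (period 4, group 15) vs Cs (period 6, group 1): the stated order agrees with the simple trend.
(B) Te (period 5, group 16) vs Sn (period 5, group 14): the stated order agrees with the simple trend.
(C) Sn (period 5, group 14) vs Sb (period 5, group 15): the stated order contradicts the simple trend.
(D) Al (period 3, group 13) vs Tl (period 6, group 13): the stated order agrees with the simple trend.
The exception is (C): adding an electron to Sb's half-filled 5p³ is unfavourable, so Sn has the more exothermic EA.

(C)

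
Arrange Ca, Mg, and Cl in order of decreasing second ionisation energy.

Cl > Mg > Ca

The second ionization energy removes an electron from the +1 ion. For each element: Ca⁺ still has 1 valence electron; Mg⁺ still has 1 valence electron; Cl⁺ still has 6 valence electrons.
All are still removing valence electrons, so compare the +1 ions as you would atoms: IE_2 generally rises across a period (higher Z_eff) and falls down a group (larger shell), subject to the usual subshell exceptions.
Valence configurations: Ca⁺ [Ar]4s¹, Mg⁺ [Ne]3s¹, Cl⁺ [Ne]3s²3p⁴.
Approximate IE_2 values (kJ/mol): Ca 1145, Mg 1451, Cl 2298.
Overall IE_2 order: Ca < Mg < Cl.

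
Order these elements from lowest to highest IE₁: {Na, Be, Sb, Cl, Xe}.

Na < Sb < Be < Xe < Cl

Be is in period 2, group 2; Na is in period 3, group 1; Cl is in period 3, group 17; Sb is in period 5, group 15; Xe is in period 5, group 18.
First ionization energy rises across a period (greater Z_eff holds electrons more tightly) and falls down a group (valence electrons are farther from the nucleus).
These span different periods and groups, so the two trends combine.
Sb > Na: the two effects oppose for this pair; the across-period effect wins (831 vs 496 kJ/mol).
Be > Sb: the two effects oppose for this pair; the down-group effect wins (900 vs 831 kJ/mol).
Xe > Be: period and group pull opposite ways; the across-period shift dominates (1170 vs 900 kJ/mol).
Cl > Xe: the two effects oppose for this pair; the down-group effect wins (1251 vs 1170 kJ/mol).
Tabulated first ionization energy (kJ/mol): Be 900, Na 496, Cl 1251, Sb 831, Xe 1170.
So from lowest to highest: Na < Sb < Be < Xe < Cl.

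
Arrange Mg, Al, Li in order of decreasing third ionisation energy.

Li > Mg > Al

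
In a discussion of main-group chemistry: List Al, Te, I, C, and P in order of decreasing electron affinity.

C is in period 2, group 14; Al is in period 3, group 13; P is in period 3, group 15; Te is in period 5, group 16; I is in period 5, group 17.
Electron affinity generally becomes more exothermic across a period toward the halogens and less exothermic down a group.
Neither a single period nor a single group — weigh both effects.
P > Al: both are in period 3; the period trend gives P the larger value.
C > P: the two effects oppose for this pair; the down-group effect wins (122 vs 72 kJ/mol).
Te > C: the two effects oppose for this pair; the across-period effect wins (190 vs 122 kJ/mol).
I > Te: both are in period 5; the period trend gives I the larger value.
For reference (kJ/mol): C 122, Al 42, P 72, Te 190, I 295.
So from highest to lowest: I > Te > C > P > Al.

I, Te, C, P, Al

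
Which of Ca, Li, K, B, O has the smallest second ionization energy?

The second ionization energy removes an electron from the +1 ion. For each element: Ca⁺ still has 1 valence electron; Li⁺ is the bare [He] core; K⁺ is the bare [Ar] core; B⁺ still has 2 valence electrons; O⁺ still has 5 valence electrons.
Usually core removal costs more than valence removal, but here the competition is close: a tightly held n=2 valence electron can cost more to remove than an n=3 core electron, so the actual values have to decide it.
Valence configurations: Ca⁺ [Ar]4s¹, B⁺ [He]2s², O⁺ [He]2s²2p³.
Tabulated IE_2 (kJ/mol): Ca 1145, Li 7298, K 3052, B 2427, O 3388.
So the second ionization energies run Ca < B < K < O < Li.

Ca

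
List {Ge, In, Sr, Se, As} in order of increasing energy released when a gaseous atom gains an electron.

Adding an electron releases more energy for atoms nearer the top right (short of the noble gases).
These span different periods and groups, so the two trends combine.
In > Sr: In lies to the right of Sr in period 5, so the across-period effect alone puts In higher.
As > In: both effects reinforce here, so As is clearly the higher of the two.
Ge > As: this pair runs against the simple trend — see the exception note.
Se > Ge: both are in period 4; the period trend gives Se the larger value.
Note the exception: Ge has a higher electron affinity than As, contrary to the simple trend — adding an electron to As's half-filled 4p³ is unfavourable, so Ge (4p²) has the more exothermic EA.
For reference (kJ/mol): Ge 119, As 78, Se 195, Sr 5, In 29.
So from lowest to highest: Sr < In < As < Ge < Se.

Sr < In < As < Ge < Se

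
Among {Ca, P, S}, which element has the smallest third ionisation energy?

P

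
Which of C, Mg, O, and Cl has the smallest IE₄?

After 3 electrons have been removed, what remains? C³⁺ still has 1 valence electron; Mg³⁺ is already 1 electron into the core; O³⁺ still has 3 valence electrons; Cl³⁺ still has 4 valence electrons.
Core electrons are held far more tightly than valence electrons, so Mg tops the IE_4 order.
Valence configurations: C³⁺ [He]2s¹, O³⁺ [He]2s²2p¹, Cl³⁺ [Ne]3s²3p².
Approximate IE_4 values (kJ/mol): C 6223, Mg 10543, O 7469, Cl 5159.
Hence IE_4: Cl < C < O < Mg.

Cl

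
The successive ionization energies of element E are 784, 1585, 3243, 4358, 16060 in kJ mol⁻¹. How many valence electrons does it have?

4

Look for the largest jump between consecutive ionization energies: IE5/IE4 ≈ 3.7, far larger than any earlier ratio.
That jump marks the point where a core electron is being removed. So the atom has 4 valence electrons.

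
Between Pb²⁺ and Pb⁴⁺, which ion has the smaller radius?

Pb⁴⁺

Both ions have Z = 82 protons, but Pb⁴⁺ has lost more electrons, so its remaining electrons feel a larger effective nuclear charge per electron and are pulled in more tightly.
Higher positive charge → smaller ion, so Pb²⁺ > Pb⁴⁺.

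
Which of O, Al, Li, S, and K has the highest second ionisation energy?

Li

IE_2 is the cost of taking one more electron from the +1 cation: O⁺ still has 5 valence electrons; Al⁺ still has 2 valence electrons; Li⁺ is the bare [He] core; S⁺ still has 5 valence electrons; K⁺ is the bare [Ar] core.
Usually core removal costs more than valence removal, but here the competition is close: a tightly held n=2 valence electron can cost more to remove than an n=3 core electron, so the actual values have to decide it.
Valence configurations: O⁺ [He]2s²2p³, Al⁺ [Ne]3s², S⁺ [Ne]3s²3p³.
Approximate IE_2 values (kJ/mol): O 3388, Al 1817, Li 7298, S 2252, K 3052.
Overall IE_2 order: Al < S < K < O < Li.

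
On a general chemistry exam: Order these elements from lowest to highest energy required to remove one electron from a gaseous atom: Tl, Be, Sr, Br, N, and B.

IE₁ increases left→right with effective nuclear charge and decreases top→bottom as the valence shell moves farther out.
Here both period and group differ, so the two effects have to be weighed against each other.
Tl > Sr: the two effects oppose for this pair; the across-period effect wins (589 vs 550 kJ/mol).
B > Tl: they share group 13; the group trend gives B the larger value.
Be > B: this pair runs against the simple trend — see the exception note.
Br > Be: the two effects oppose for this pair; the across-period effect wins (1140 vs 900 kJ/mol).
N > Br: period and group pull opposite ways; the down-group shift dominates (1402 vs 1140 kJ/mol).
Note the exception: Be has a higher first ionization energy than B, contrary to the simple trend — removing B's lone 2p electron is easier than breaking Be's filled 2s².
For reference (kJ/mol): Be 900, B 801, N 1402, Br 1140, Sr 550, Tl 589.
So from lowest to highest: Sr < Tl < B < Be < Br < N.

Sr, Tl, B, Be, Br, N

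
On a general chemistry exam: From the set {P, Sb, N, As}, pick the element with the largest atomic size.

Sb

N is in period 2, group 15; P is in period 3, group 15; As is in period 4, group 15; Sb is in period 5, group 15.
Moving right in a period, electrons are added to the same shell under a stronger nuclear pull, so atoms get smaller; moving down, a new shell is opened and atoms get larger.
All are in group 15, so atomic radius increases down the group.
The largest atomic size among these belongs to Sb.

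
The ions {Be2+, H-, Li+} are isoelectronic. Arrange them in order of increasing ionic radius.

Be2+ < Li+ < H-

All of these have 2 electrons, so size is governed by nuclear charge alone: the more protons, the stronger the pull on the same electron cloud, and the smaller the ion.
Nuclear charges: Be2+ (Z=4), Li+ (Z=3), H- (Z=1).
Smallest to largest: Be2+ < Li+ < H-.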